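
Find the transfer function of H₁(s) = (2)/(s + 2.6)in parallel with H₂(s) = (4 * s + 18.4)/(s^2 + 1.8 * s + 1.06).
Parallel: H = H₁ + H₂ = (n₁·d₂ + n₂·d₁)/(d₁·d₂).
n₁·d₂ = 2*s^2 + 3.6*s + 2.12. n₂·d₁ = 4*s^2 + 28.8*s + 47.84. Sum = 6*s^2 + 32.4*s + 49.96. d₁·d₂ = s^3 + 4.4*s^2 + 5.74*s + 2.756.
H(s) = (6*s^2 + 32.4*s + 49.96)/(s^3 + 4.4*s^2 + 5.74*s + 2.756)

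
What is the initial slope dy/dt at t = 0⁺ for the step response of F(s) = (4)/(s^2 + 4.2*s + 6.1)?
IVT: y'(0⁺) = lim_{s→∞} s²·Y(s) = lim_{s→∞} s·F(s).
deg(num) = 0, deg(den) = 2, relative degree = 2 ≥ 2, so s·F(s) → 0. Initial slope = 0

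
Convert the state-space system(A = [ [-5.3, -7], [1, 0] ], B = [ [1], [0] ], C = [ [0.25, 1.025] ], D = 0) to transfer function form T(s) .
T(s) = C(sI - A)⁻¹B + D.
Characteristic polynomial det(sI - A) = s^2 + 5.3*s + 7.
Numerator from C·adj(sI-A)·B + D·det(sI-A) = 0.25*s + 1.025.
T(s) = (0.25*s + 1.025)/(s^2 + 5.3*s + 7)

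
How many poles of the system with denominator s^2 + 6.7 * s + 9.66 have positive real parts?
s^2 + 6.7*s + 9.66 = (s + 2.1)(s + 4.6). Poles: -2.1, -4.6. RHP poles (Re>0): 0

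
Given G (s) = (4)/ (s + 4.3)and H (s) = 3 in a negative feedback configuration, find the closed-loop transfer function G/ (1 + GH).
Closed-loop T = G/(1+GH).
Numerator: G_num * H_den = 4.
Denominator: G_den * H_den + G_num * H_num = (s + 4.3) + (12) = s + 16.3.
T(s) = (4)/(s + 16.3)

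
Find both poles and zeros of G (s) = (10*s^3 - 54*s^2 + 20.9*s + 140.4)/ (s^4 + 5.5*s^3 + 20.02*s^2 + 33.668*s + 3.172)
Set denominator = 0: s^4 + 5.5*s^3 + 20.02*s^2 + 33.668*s + 3.172 = (s + 0.1)(s + 2.6)(s^2 + 2.8*s + 12.2) = 0 → Poles: -0.1, -1.4 + 3.2j, -1.4 - 3.2j, -2.6
Set numerator = 0: 10*s^3 - 54*s^2 + 20.9*s + 140.4 = 10*(s - 2.7)(s - 4)(s + 1.3) = 0 → Zeros: -1.3, 2.7, 4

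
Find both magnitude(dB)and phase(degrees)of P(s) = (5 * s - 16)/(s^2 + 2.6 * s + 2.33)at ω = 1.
Substitute s = j*1: P(j1) = -0.970817 + 5.65724j.
|P| = 20*log₁₀(sqrt(Re²+Im²)) = 15.18 dB.
∠P = atan2(Im, Re) = 99.74°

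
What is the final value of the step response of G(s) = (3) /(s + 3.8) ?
FVT: lim_{t→∞} y(t) = lim_{s→0} s*Y(s) where Y(s) = G(s)/s.
= lim_{s→0} G(s) = G(0) = num(0)/den(0) = 3/3.8 = 0.7895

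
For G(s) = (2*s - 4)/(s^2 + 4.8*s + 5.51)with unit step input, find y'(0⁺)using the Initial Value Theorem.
IVT: y'(0⁺) = lim_{s→∞} s²·Y(s) = lim_{s→∞} s·G(s).
deg(num) = 1, deg(den) = 2, relative degree = 1, so s·G(s) → (leading num)/(leading den) = 2/1 = 2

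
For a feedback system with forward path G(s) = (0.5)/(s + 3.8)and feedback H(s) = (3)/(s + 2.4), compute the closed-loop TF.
Closed-loop T = G/(1+GH).
Numerator: G_num * H_den = 0.5*s + 1.2.
Denominator: G_den * H_den + G_num * H_num = (s^2 + 6.2*s + 9.12) + (1.5) = s^2 + 6.2*s + 10.62.
T(s) = (0.5*s + 1.2)/(s^2 + 6.2*s + 10.62)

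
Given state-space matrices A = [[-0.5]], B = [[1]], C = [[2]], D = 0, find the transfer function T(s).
T(s) = C(sI - A)⁻¹B + D.
Characteristic polynomial det(sI - A) = s + 0.5.
Numerator from C·adj(sI-A)·B + D·det(sI-A) = 2.
T(s) = (2)/(s + 0.5)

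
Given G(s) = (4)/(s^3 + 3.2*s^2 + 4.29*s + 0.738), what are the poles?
Set denominator = 0: s^3 + 3.2*s^2 + 4.29*s + 0.738 = (s + 0.2)(s^2 + 3*s + 3.69) = 0 → Poles: -0.2, -1.5 + 1.2j, -1.5 - 1.2j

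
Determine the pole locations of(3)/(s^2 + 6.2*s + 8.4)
Set denominator = 0: s^2 + 6.2*s + 8.4 = (s + 4.2)(s + 2) = 0 → Poles: -2, -4.2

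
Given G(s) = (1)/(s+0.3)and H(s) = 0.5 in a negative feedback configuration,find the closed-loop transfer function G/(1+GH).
Closed-loop T = G/(1+GH).
Numerator: G_num * H_den = 1.
Denominator: G_den * H_den + G_num * H_num = (s + 0.3) + (0.5) = s + 0.8.
T(s) = (1)/(s + 0.8)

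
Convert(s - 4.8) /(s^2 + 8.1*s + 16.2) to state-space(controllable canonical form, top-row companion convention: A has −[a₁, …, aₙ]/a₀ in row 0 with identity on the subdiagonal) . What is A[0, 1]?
Reachable canonical form for den = s^2 + 8.1*s + 16.2: top row of A = -[a₁,a₂,...,aₙ]/a₀, ones on the subdiagonal, zeros elsewhere.
A = [[-8.1, -16.2], [1, 0]].
A[0,1] = -16.2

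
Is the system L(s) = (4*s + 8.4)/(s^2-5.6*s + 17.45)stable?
Denominator: s^2 - 5.6*s + 17.45. Poles: 2.8 + 3.1j, 2.8 - 3.1j. All Re(p)<0: No (unstable)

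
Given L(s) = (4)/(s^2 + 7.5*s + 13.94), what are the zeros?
Numerator is a nonzero constant (4) → Zeros: none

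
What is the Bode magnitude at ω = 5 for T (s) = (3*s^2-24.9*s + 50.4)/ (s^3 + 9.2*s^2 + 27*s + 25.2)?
Substitute s = j*5: T(j5) = 0.090219 + 0.612315j.
|T(j5)| = sqrt(Re² + Im²) = 0.6189.
20*log₁₀(0.6189) = -4.17 dB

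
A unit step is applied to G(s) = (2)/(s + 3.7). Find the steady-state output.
FVT: lim_{t→∞} y(t) = lim_{s→0} s*Y(s) where Y(s) = G(s)/s.
= lim_{s→0} G(s) = G(0) = num(0)/den(0) = 2/3.7 = 0.5405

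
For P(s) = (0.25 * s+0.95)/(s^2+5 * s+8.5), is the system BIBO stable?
Denominator: s^2 + 5*s + 8.5. Poles: -2.5 + 1.5j, -2.5 - 1.5j. All Re(p)<0: Yes (stable)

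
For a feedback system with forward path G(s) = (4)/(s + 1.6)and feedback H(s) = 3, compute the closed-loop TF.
Closed-loop T = G/(1+GH).
Numerator: G_num * H_den = 4.
Denominator: G_den * H_den + G_num * H_num = (s + 1.6) + (12) = s + 13.6.
T(s) = (4)/(s + 13.6)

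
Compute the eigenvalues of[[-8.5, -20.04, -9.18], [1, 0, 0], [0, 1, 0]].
Eigenvalues solve det(λI - A) = 0.
Characteristic polynomial: λ^3 + 8.5*λ^2 + 20.04*λ + 9.18 = 0.
Factor: (λ + 4.5)(λ + 3.4)(λ + 0.6) = 0.
Roots: -0.6, -3.4, -4.5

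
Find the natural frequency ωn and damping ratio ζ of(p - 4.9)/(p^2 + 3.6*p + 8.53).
Underdamped: complex pole -1.8 + 2.3j. ωn = |pole| = 2.921, ζ = -Re(pole)/ωn = 0.6163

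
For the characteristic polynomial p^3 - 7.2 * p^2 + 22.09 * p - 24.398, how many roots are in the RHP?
p^3 - 7.2*p^2 + 22.09*p - 24.398 = (p - 2.2)(p^2 - 5*p + 11.09). Poles: 2.2, 2.5 + 2.2j, 2.5 - 2.2j. RHP poles (Re>0): 3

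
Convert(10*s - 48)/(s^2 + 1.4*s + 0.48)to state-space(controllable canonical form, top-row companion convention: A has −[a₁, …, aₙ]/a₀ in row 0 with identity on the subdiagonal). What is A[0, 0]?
Reachable canonical form for den = s^2 + 1.4*s + 0.48: top row of A = -[a₁,a₂,...,aₙ]/a₀, ones on the subdiagonal, zeros elsewhere.
A = [[-1.4, -0.48], [1, 0]].
A[0,0] = -1.4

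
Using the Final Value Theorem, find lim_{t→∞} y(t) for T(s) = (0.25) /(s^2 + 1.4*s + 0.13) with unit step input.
FVT: lim_{t→∞} y(t) = lim_{s→0} s*Y(s) where Y(s) = T(s)/s.
= lim_{s→0} T(s) = T(0) = num(0)/den(0) = 0.25/0.13 = 1.923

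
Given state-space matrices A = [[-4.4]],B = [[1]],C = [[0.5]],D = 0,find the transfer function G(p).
G(p) = C(pI - A)⁻¹B + D.
Characteristic polynomial det(pI - A) = p + 4.4.
Numerator from C·adj(pI-A)·B + D·det(pI-A) = 0.5.
G(p) = (0.5)/(p + 4.4)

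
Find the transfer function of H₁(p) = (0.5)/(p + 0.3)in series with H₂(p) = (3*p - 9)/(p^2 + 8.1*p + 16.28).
Series: H = H₁ · H₂ = (n₁·n₂)/(d₁·d₂).
Num: n₁·n₂ = 1.5*p - 4.5. Den: d₁·d₂ = p^3 + 8.4*p^2 + 18.71*p + 4.884.
H(p) = (1.5*p - 4.5)/(p^3 + 8.4*p^2 + 18.71*p + 4.884)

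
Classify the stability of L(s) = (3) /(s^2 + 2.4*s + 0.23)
Denominator: s^2 + 2.4*s + 0.23 = (s + 2.3)(s + 0.1). Poles: -0.1, -2.3. Stable (all poles in LHP)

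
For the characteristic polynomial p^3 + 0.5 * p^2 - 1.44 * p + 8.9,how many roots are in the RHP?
p^3 + 0.5*p^2 - 1.44*p + 8.9 = (p + 2.5)(p^2 - 2*p + 3.56). Poles: -2.5, 1 + 1.6j, 1 - 1.6j. RHP poles (Re>0): 2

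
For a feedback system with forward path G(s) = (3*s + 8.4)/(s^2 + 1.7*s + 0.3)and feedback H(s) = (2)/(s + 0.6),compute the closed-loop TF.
Closed-loop T = G/(1+GH).
Numerator: G_num * H_den = 3*s^2 + 10.2*s + 5.04.
Denominator: G_den * H_den + G_num * H_num = (s^3 + 2.3*s^2 + 1.32*s + 0.18) + (6*s + 16.8) = s^3 + 2.3*s^2 + 7.32*s + 16.98.
T(s) = (3*s^2 + 10.2*s + 5.04)/(s^3 + 2.3*s^2 + 7.32*s + 16.98)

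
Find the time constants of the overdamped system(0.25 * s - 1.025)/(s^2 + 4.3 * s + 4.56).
Overdamped: real poles at -2.4, -1.9. τ = -1/pole → τ₁ = 0.4167, τ₂ = 0.5263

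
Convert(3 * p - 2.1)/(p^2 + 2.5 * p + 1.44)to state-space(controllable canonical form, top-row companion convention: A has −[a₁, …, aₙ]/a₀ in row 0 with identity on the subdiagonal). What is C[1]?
Reachable canonical form: C = numerator coefficients (right-aligned, zero-padded to length n).
num = 3*p - 2.1, C = [[3, -2.1]].
C[1] = -2.1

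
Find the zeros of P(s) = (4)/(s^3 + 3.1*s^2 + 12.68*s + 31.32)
Numerator is a nonzero constant (4) → Zeros: none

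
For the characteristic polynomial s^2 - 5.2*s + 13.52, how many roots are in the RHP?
Poles: 2.6 + 2.6j, 2.6 - 2.6j. RHP poles (Re>0): 2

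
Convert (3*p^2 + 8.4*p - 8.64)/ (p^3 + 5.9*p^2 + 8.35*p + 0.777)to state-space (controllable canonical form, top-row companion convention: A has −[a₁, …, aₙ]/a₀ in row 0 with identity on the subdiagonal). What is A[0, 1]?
Reachable canonical form for den = p^3 + 5.9*p^2 + 8.35*p + 0.777: top row of A = -[a₁,a₂,...,aₙ]/a₀, ones on the subdiagonal, zeros elsewhere.
A = [[-5.9, -8.35, -0.777], [1, 0, 0], [0, 1, 0]].
A[0,1] = -8.35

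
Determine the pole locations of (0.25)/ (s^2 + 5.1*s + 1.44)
Set denominator = 0: s^2 + 5.1*s + 1.44 = (s + 0.3)(s + 4.8) = 0 → Poles: -0.3, -4.8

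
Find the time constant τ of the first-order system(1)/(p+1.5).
First-order system: τ = -1/pole. Pole = -1.5. τ = -1/(-1.5) = 0.6667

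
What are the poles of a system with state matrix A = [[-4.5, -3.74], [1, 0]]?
Eigenvalues solve det(λI - A) = 0.
Characteristic polynomial: λ^2 + 4.5*λ + 3.74 = 0.
Factor: (λ + 3.4)(λ + 1.1) = 0.
Roots: -1.1, -3.4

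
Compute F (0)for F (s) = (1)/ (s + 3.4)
DC gain = F(0) = num(0)/den(0) = 1/3.4 = 0.2941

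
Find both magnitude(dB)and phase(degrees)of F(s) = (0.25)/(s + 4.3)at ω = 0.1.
Substitute s = j*0.1: F(j0.1) = 0.0581081 - 0.00135135j.
|F| = 20*log₁₀(sqrt(Re²+Im²)) = -24.71 dB.
∠F = atan2(Im, Re) = -1.33°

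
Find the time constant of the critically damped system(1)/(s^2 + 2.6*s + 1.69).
Critically damped (ζ = 1): repeated real pole at -1.3, -1.3. τ = -1/pole = 0.7692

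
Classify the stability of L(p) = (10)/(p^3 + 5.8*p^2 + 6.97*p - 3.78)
Denominator: p^3 + 5.8*p^2 + 6.97*p - 3.78 = (p - 0.4)(p + 2.7)(p + 3.5). Poles: -2.7, -3.5, 0.4. Unstable (1 pole(s) in RHP)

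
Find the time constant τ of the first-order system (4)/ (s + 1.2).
First-order system: τ = -1/pole. Pole = -1.2. τ = -1/(-1.2) = 0.8333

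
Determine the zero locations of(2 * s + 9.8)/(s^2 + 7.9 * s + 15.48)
Set numerator = 0: 2*s + 9.8 = 0 → Zeros: -4.9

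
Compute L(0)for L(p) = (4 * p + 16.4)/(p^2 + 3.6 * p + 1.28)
DC gain = L(0) = num(0)/den(0) = 16.4/1.28 = 12.81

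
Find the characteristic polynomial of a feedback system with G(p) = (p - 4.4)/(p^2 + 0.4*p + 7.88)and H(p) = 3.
Characteristic poly = G_den * H_den + G_num * H_num = (p^2 + 0.4*p + 7.88) + (3*p - 13.2) = p^2 + 3.4*p - 5.32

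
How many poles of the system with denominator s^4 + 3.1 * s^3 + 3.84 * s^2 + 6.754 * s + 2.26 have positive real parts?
s^4 + 3.1*s^3 + 3.84*s^2 + 6.754*s + 2.26 = (s + 0.4)(s + 2.5)(s^2 + 0.2*s + 2.26). Poles: -0.1 + 1.5j, -0.1 - 1.5j, -0.4, -2.5. RHP poles (Re>0): 0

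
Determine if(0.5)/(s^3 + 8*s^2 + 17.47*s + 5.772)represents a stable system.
Denominator: s^3 + 8*s^2 + 17.47*s + 5.772 = (s + 3.7)(s + 0.4)(s + 3.9). Poles: -0.4, -3.7, -3.9. All Re(p)<0: Yes (stable)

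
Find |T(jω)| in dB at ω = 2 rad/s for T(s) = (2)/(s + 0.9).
Substitute s = j*2: T(j2) = 0.37422 - 0.831601j.
|T(j2)| = sqrt(Re² + Im²) = 0.9119.
20*log₁₀(0.9119) = -0.80 dB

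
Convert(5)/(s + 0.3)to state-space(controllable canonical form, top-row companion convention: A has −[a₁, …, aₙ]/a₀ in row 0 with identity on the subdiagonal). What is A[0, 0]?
Reachable canonical form for den = s + 0.3: top row of A = -[a₁,a₂,...,aₙ]/a₀, ones on the subdiagonal, zeros elsewhere.
A = [[-0.3]].
A[0,0] = -0.3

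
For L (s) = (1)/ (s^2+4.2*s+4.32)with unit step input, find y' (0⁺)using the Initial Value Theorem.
IVT: y'(0⁺) = lim_{s→∞} s²·Y(s) = lim_{s→∞} s·L(s).
deg(num) = 0, deg(den) = 2, relative degree = 2 ≥ 2, so s·L(s) → 0. Initial slope = 0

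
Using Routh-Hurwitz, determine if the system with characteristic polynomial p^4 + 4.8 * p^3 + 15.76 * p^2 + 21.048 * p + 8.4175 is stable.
Routh array:
p^4: [1, 15.76, 8.4175]; p^3: [4.8, 21.048]; p^2: [11.375, 8.4175]; p^1: [17.496]; p^0: [8.4175]
First column: [1, 4.8, 11.375, 17.496, 8.4175]. Sign changes = 0.
Yes, stable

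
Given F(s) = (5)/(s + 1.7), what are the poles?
Set denominator = 0: s + 1.7 = 0 → Poles: -1.7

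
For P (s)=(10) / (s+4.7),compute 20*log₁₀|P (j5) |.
Substitute s = j*5: P(j5) = 0.998089 - 1.0618j.
|P(j5)| = sqrt(Re² + Im²) = 1.457.
20*log₁₀(1.457) = 3.27 dB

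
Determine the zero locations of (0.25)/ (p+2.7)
Numerator is a nonzero constant (0.25) → Zeros: none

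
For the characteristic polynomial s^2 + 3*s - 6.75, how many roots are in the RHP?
s^2 + 3*s - 6.75 = (s - 1.5)(s + 4.5). Poles: -4.5, 1.5. RHP poles (Re>0): 1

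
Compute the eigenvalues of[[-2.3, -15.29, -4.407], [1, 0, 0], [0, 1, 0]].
Eigenvalues solve det(λI - A) = 0.
Characteristic polynomial: λ^3 + 2.3*λ^2 + 15.29*λ + 4.407 = 0.
Factor: (λ + 0.3)(λ^2 + 2*λ + 14.69) = 0.
Roots: -0.3, -1 + 3.7j, -1 - 3.7j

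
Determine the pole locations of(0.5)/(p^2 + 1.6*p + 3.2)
Set denominator = 0: p^2 + 1.6*p + 3.2 = 0 → Poles: -0.8 + 1.6j, -0.8 - 1.6j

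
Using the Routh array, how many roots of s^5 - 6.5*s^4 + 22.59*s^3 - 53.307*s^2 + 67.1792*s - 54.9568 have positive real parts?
Routh array:
s^5: [1, 22.59, 67.1792]; s^4: [-6.5, -53.307, -54.9568]; s^3: [14.3889, 58.7243]; s^2: [-26.7791, -54.9568]; s^1: [29.195]; s^0: [-54.9568]
First column: [1, -6.5, 14.3889, -26.7791, 29.195, -54.9568]. Sign changes = RHP roots = 5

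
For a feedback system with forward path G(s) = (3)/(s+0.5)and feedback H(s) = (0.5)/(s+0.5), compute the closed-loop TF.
Closed-loop T = G/(1+GH).
Numerator: G_num * H_den = 3*s + 1.5.
Denominator: G_den * H_den + G_num * H_num = (s^2 + s + 0.25) + (1.5) = s^2 + s + 1.75.
T(s) = (3*s + 1.5)/(s^2 + s + 1.75)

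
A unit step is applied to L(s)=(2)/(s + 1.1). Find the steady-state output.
FVT: lim_{t→∞} y(t) = lim_{s→0} s*Y(s) where Y(s) = L(s)/s.
= lim_{s→0} L(s) = L(0) = num(0)/den(0) = 2/1.1 = 1.818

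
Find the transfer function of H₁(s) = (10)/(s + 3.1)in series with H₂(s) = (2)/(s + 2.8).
Series: H = H₁ · H₂ = (n₁·n₂)/(d₁·d₂).
Num: n₁·n₂ = 20. Den: d₁·d₂ = s^2 + 5.9*s + 8.68.
H(s) = (20)/(s^2 + 5.9*s + 8.68)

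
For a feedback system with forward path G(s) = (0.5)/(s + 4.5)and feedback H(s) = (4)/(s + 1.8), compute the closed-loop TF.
Closed-loop T = G/(1+GH).
Numerator: G_num * H_den = 0.5*s + 0.9.
Denominator: G_den * H_den + G_num * H_num = (s^2 + 6.3*s + 8.1) + (2) = s^2 + 6.3*s + 10.1.
T(s) = (0.5*s + 0.9)/(s^2 + 6.3*s + 10.1)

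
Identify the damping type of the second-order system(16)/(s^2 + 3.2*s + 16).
Standard form: ωn²/(s²+2ζωn·s+ωn²) gives ωn=4, ζ=0.4.
Underdamped (ζ = 0.4 < 1)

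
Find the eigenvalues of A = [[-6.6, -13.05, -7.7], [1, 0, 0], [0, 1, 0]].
Eigenvalues solve det(λI - A) = 0.
Characteristic polynomial: λ^3 + 6.6*λ^2 + 13.05*λ + 7.7 = 0.
Factor: (λ + 2)(λ + 1.1)(λ + 3.5) = 0.
Roots: -1.1, -2, -3.5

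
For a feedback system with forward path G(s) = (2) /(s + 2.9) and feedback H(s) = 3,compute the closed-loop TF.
Closed-loop T = G/(1+GH).
Numerator: G_num * H_den = 2.
Denominator: G_den * H_den + G_num * H_num = (s + 2.9) + (6) = s + 8.9.
T(s) = (2)/(s + 8.9)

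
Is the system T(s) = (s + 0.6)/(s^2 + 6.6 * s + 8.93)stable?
Denominator: s^2 + 6.6*s + 8.93 = (s + 1.9)(s + 4.7). Poles: -1.9, -4.7. All Re(p)<0: Yes (stable)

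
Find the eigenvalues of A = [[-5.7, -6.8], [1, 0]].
Eigenvalues solve det(λI - A) = 0.
Characteristic polynomial: λ^2 + 5.7*λ + 6.8 = 0.
Factor: (λ + 1.7)(λ + 4) = 0.
Roots: -1.7, -4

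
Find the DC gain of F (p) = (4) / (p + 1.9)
DC gain = F(0) = num(0)/den(0) = 4/1.9 = 2.105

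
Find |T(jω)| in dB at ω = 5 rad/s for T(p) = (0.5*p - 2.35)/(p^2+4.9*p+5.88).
Substitute p = j*5: T(j5) = 0.109939 + 0.0101209j.
|T(j5)| = sqrt(Re² + Im²) = 0.1104.
20*log₁₀(0.1104) = -19.14 dB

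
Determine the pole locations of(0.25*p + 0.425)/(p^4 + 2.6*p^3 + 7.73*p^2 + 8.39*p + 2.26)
Set denominator = 0: p^4 + 2.6*p^3 + 7.73*p^2 + 8.39*p + 2.26 = (p + 1)(p + 0.4)(p^2 + 1.2*p + 5.65) = 0 → Poles: -0.4, -0.6 + 2.3j, -0.6 - 2.3j, -1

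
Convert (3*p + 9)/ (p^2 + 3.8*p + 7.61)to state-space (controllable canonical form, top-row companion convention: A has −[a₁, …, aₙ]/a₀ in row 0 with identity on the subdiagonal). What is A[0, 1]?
Reachable canonical form for den = p^2 + 3.8*p + 7.61: top row of A = -[a₁,a₂,...,aₙ]/a₀, ones on the subdiagonal, zeros elsewhere.
A = [[-3.8, -7.61], [1, 0]].
A[0,1] = -7.61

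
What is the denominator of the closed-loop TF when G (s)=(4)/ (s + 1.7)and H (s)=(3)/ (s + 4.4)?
Characteristic poly = G_den * H_den + G_num * H_num = (s^2 + 6.1*s + 7.48) + (12) = s^2 + 6.1*s + 19.48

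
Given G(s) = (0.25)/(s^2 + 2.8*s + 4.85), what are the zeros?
Numerator is a nonzero constant (0.25) → Zeros: none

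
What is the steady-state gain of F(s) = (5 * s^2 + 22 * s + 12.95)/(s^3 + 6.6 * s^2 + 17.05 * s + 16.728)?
DC gain = F(0) = num(0)/den(0) = 12.95/16.728 = 0.7742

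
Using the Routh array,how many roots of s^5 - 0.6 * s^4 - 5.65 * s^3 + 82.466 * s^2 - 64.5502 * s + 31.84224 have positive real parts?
Routh array:
s^5: [1, -5.65, -64.5502]; s^4: [-0.6, 82.466, 31.84224]; s^3: [131.793, -11.4798]; s^2: [82.4137, 31.84224]; s^1: [-62.4009]; s^0: [31.84224]
First column: [1, -0.6, 131.793, 82.4137, -62.4009, 31.84224]. Sign changes = RHP roots = 4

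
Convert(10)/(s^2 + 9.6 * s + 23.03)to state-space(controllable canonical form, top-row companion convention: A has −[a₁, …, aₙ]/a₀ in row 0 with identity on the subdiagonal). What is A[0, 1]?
Reachable canonical form for den = s^2 + 9.6*s + 23.03: top row of A = -[a₁,a₂,...,aₙ]/a₀, ones on the subdiagonal, zeros elsewhere.
A = [[-9.6, -23.03], [1, 0]].
A[0,1] = -23.03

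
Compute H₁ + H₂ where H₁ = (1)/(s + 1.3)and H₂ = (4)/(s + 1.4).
Parallel: H = H₁ + H₂ = (n₁·d₂ + n₂·d₁)/(d₁·d₂).
n₁·d₂ = s + 1.4. n₂·d₁ = 4*s + 5.2. Sum = 5*s + 6.6. d₁·d₂ = s^2 + 2.7*s + 1.82.
H(s) = (5*s + 6.6)/(s^2 + 2.7*s + 1.82)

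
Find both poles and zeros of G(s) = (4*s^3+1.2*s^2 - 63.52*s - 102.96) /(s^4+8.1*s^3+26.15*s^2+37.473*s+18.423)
Set denominator = 0: s^4 + 8.1*s^3 + 26.15*s^2 + 37.473*s + 18.423 = (s + 2.3)(s + 1)(s^2 + 4.8*s + 8.01) = 0 → Poles: -1, -2.3, -2.4 + 1.5j, -2.4 - 1.5j
Set numerator = 0: 4*s^3 + 1.2*s^2 - 63.52*s - 102.96 = 4*(s - 4.5)(s + 2.6)(s + 2.2) = 0 → Zeros: -2.2, -2.6, 4.5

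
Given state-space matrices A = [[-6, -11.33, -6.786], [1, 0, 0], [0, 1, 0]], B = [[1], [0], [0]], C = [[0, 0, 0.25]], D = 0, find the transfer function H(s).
H(s) = C(sI - A)⁻¹B + D.
Characteristic polynomial det(sI - A) = s^3 + 6*s^2 + 11.33*s + 6.786.
Numerator from C·adj(sI-A)·B + D·det(sI-A) = 0.25.
H(s) = (0.25)/(s^3 + 6*s^2 + 11.33*s + 6.786)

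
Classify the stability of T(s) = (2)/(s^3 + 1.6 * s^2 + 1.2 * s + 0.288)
Denominator: s^3 + 1.6*s^2 + 1.2*s + 0.288 = (s + 0.4)(s^2 + 1.2*s + 0.72). Poles: -0.4, -0.6 + 0.6j, -0.6 - 0.6j. Stable (all poles in LHP)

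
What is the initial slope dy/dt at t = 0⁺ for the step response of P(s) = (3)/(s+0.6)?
IVT: y'(0⁺) = lim_{s→∞} s²·Y(s) = lim_{s→∞} s·P(s).
deg(num) = 0, deg(den) = 1, relative degree = 1, so s·P(s) → (leading num)/(leading den) = 3/1 = 3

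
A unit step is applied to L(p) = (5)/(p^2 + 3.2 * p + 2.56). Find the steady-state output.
FVT: lim_{t→∞} y(t) = lim_{p→0} p*Y(p) where Y(p) = L(p)/p.
= lim_{p→0} L(p) = L(0) = num(0)/den(0) = 5/2.56 = 1.953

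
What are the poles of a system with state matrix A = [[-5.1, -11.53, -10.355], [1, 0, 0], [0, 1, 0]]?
Eigenvalues solve det(λI - A) = 0.
Characteristic polynomial: λ^3 + 5.1*λ^2 + 11.53*λ + 10.355 = 0.
Factor: (λ + 1.9)(λ^2 + 3.2*λ + 5.45) = 0.
Roots: -1.6 + 1.7j, -1.6 - 1.7j, -1.9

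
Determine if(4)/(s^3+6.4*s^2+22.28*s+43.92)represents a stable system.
Denominator: s^3 + 6.4*s^2 + 22.28*s + 43.92 = (s + 3.6)(s^2 + 2.8*s + 12.2). Poles: -1.4 + 3.2j, -1.4 - 3.2j, -3.6. All Re(p)<0: Yes (stable)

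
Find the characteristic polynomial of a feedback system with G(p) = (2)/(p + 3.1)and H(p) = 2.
Characteristic poly = G_den * H_den + G_num * H_num = (p + 3.1) + (4) = p + 7.1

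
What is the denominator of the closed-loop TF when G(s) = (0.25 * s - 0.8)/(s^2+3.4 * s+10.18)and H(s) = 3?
Characteristic poly = G_den * H_den + G_num * H_num = (s^2 + 3.4*s + 10.18) + (0.75*s - 2.4) = s^2 + 4.15*s + 7.78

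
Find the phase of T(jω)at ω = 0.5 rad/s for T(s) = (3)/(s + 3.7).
Substitute s = j*0.5: T(j0.5) = 0.79627 - 0.107604j.
∠T(j0.5) = atan2(Im, Re) = atan2(-0.107604, 0.79627) = -7.70°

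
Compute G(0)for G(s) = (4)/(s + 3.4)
DC gain = G(0) = num(0)/den(0) = 4/3.4 = 1.176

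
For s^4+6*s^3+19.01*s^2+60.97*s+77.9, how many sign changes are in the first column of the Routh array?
Routh array:
s^4: [1, 19.01, 77.9]; s^3: [6, 60.97]; s^2: [8.84833, 77.9]; s^1: [8.14649]; s^0: [77.9]
First column: [1, 6, 8.84833, 8.14649, 77.9]. Sign changes = 0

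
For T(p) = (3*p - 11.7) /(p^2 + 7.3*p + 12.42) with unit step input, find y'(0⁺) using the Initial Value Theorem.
IVT: y'(0⁺) = lim_{p→∞} p²·Y(p) = lim_{p→∞} p·T(p).
deg(num) = 1, deg(den) = 2, relative degree = 1, so p·T(p) → (leading num)/(leading den) = 3/1 = 3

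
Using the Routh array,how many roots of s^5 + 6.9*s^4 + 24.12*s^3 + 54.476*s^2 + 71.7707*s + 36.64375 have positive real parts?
Routh array:
s^5: [1, 24.12, 71.7707]; s^4: [6.9, 54.476, 36.64375]; s^3: [16.2249, 66.46]; s^2: [26.2124, 36.64375]; s^1: [43.7783]; s^0: [36.64375]
First column: [1, 6.9, 16.2249, 26.2124, 43.7783, 36.64375]. Sign changes = RHP roots = 0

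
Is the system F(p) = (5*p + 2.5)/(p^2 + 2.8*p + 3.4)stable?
Denominator: p^2 + 2.8*p + 3.4. Poles: -1.4 + 1.2j, -1.4 - 1.2j. All Re(p)<0: Yes (stable)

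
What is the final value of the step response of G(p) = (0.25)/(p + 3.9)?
FVT: lim_{t→∞} y(t) = lim_{p→0} p*Y(p) where Y(p) = G(p)/p.
= lim_{p→0} G(p) = G(0) = num(0)/den(0) = 0.25/3.9 = 0.0641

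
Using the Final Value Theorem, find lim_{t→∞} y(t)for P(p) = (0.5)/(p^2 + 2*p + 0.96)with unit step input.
FVT: lim_{t→∞} y(t) = lim_{p→0} p*Y(p) where Y(p) = P(p)/p.
= lim_{p→0} P(p) = P(0) = num(0)/den(0) = 0.5/0.96 = 0.5208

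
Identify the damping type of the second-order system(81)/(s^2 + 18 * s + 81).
Standard form: ωn²/(s²+2ζωn·s+ωn²) gives ωn=9, ζ=1.
Critically damped (ζ = 1)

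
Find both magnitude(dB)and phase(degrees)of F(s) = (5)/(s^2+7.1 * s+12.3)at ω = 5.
Substitute s = j*5: F(j5) = -0.0446699 - 0.124865j.
|F| = 20*log₁₀(sqrt(Re²+Im²)) = -17.55 dB.
∠F = atan2(Im, Re) = -109.68°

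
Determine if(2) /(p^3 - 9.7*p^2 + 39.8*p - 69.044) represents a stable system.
Denominator: p^3 - 9.7*p^2 + 39.8*p - 69.044 = (p - 4.1)(p^2 - 5.6*p + 16.84). Poles: 2.8 + 3j, 2.8 - 3j, 4.1. All Re(p)<0: No (unstable)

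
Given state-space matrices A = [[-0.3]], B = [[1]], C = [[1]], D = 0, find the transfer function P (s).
P(s) = C(sI - A)⁻¹B + D.
Characteristic polynomial det(sI - A) = s + 0.3.
Numerator from C·adj(sI-A)·B + D·det(sI-A) = 1.
P(s) = (1)/(s + 0.3)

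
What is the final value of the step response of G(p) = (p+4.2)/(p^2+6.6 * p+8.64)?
FVT: lim_{t→∞} y(t) = lim_{p→0} p*Y(p) where Y(p) = G(p)/p.
= lim_{p→0} G(p) = G(0) = num(0)/den(0) = 4.2/8.64 = 0.4861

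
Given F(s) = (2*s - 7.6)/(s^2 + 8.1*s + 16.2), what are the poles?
Set denominator = 0: s^2 + 8.1*s + 16.2 = (s + 4.5)(s + 3.6) = 0 → Poles: -3.6, -4.5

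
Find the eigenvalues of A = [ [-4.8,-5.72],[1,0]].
Eigenvalues solve det(λI - A) = 0.
Characteristic polynomial: λ^2 + 4.8*λ + 5.72 = 0.
Factor: (λ + 2.6)(λ + 2.2) = 0.
Roots: -2.2, -2.6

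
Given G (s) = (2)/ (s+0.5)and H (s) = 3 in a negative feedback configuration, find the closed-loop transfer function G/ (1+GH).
Closed-loop T = G/(1+GH).
Numerator: G_num * H_den = 2.
Denominator: G_den * H_den + G_num * H_num = (s + 0.5) + (6) = s + 6.5.
T(s) = (2)/(s + 6.5)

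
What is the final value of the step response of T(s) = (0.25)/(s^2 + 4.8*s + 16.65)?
FVT: lim_{t→∞} y(t) = lim_{s→0} s*Y(s) where Y(s) = T(s)/s.
= lim_{s→0} T(s) = T(0) = num(0)/den(0) = 0.25/16.65 = 0.01502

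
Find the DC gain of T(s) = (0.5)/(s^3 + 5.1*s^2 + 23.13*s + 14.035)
DC gain = T(0) = num(0)/den(0) = 0.5/14.035 = 0.03563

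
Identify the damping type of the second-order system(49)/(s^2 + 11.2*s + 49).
Standard form: ωn²/(s²+2ζωn·s+ωn²) gives ωn=7, ζ=0.8.
Underdamped (ζ = 0.8 < 1)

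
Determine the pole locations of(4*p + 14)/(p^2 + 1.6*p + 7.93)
Set denominator = 0: p^2 + 1.6*p + 7.93 = 0 → Poles: -0.8 + 2.7j, -0.8 - 2.7j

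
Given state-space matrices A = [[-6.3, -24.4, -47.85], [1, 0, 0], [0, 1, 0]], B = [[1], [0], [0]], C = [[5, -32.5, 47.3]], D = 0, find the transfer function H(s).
H(s) = C(sI - A)⁻¹B + D.
Characteristic polynomial det(sI - A) = s^3 + 6.3*s^2 + 24.4*s + 47.85.
Numerator from C·adj(sI-A)·B + D·det(sI-A) = 5*s^2 - 32.5*s + 47.3.
H(s) = (5*s^2 - 32.5*s + 47.3)/(s^3 + 6.3*s^2 + 24.4*s + 47.85)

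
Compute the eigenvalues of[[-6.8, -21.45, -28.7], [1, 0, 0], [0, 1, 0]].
Eigenvalues solve det(λI - A) = 0.
Characteristic polynomial: λ^3 + 6.8*λ^2 + 21.45*λ + 28.7 = 0.
Factor: (λ + 2.8)(λ^2 + 4*λ + 10.25) = 0.
Roots: -2 + 2.5j, -2 - 2.5j, -2.8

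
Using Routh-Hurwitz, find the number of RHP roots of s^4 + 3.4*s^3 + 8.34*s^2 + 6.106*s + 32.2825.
Routh array:
s^4: [1, 8.34, 32.2825]; s^3: [3.4, 6.106]; s^2: [6.54412, 32.2825]; s^1: [-10.6664]; s^0: [32.2825]
First column: [1, 3.4, 6.54412, -10.6664, 32.2825]. Sign changes = RHP roots = 2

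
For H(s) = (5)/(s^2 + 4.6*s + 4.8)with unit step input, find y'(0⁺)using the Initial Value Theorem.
IVT: y'(0⁺) = lim_{s→∞} s²·Y(s) = lim_{s→∞} s·H(s).
deg(num) = 0, deg(den) = 2, relative degree = 2 ≥ 2, so s·H(s) → 0. Initial slope = 0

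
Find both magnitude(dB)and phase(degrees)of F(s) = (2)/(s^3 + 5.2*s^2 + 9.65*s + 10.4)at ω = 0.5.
Substitute s = j*0.5: F(j0.5) = 0.173499 - 0.0896092j.
|F| = 20*log₁₀(sqrt(Re²+Im²)) = -14.19 dB.
∠F = atan2(Im, Re) = -27.32°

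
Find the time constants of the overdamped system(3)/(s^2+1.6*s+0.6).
Overdamped: real poles at -0.6, -1. τ = -1/pole → τ₁ = 1.667, τ₂ = 1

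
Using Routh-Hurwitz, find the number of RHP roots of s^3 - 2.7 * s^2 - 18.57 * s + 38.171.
Routh array:
s^3: [1, -18.57]; s^2: [-2.7, 38.171]; s^1: [-4.43259]; s^0: [38.171]
First column: [1, -2.7, -4.43259, 38.171]. Sign changes = RHP roots = 2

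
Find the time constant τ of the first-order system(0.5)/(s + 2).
First-order system: τ = -1/pole. Pole = -2. τ = -1/(-2) = 0.5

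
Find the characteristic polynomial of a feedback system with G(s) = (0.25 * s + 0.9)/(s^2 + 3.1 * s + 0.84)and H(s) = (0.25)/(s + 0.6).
Characteristic poly = G_den * H_den + G_num * H_num = (s^3 + 3.7*s^2 + 2.7*s + 0.504) + (0.0625*s + 0.225) = s^3 + 3.7*s^2 + 2.7625*s + 0.729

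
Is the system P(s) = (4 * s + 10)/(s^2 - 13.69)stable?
Denominator: s^2 - 13.69 = (s - 3.7)(s + 3.7). Poles: -3.7, 3.7. All Re(p)<0: No (unstable)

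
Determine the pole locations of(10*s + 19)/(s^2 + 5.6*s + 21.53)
Set denominator = 0: s^2 + 5.6*s + 21.53 = 0 → Poles: -2.8 + 3.7j, -2.8 - 3.7j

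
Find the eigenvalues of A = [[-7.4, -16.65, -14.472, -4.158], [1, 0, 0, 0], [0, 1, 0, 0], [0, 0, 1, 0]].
Eigenvalues solve det(λI - A) = 0.
Characteristic polynomial: λ^4 + 7.4*λ^3 + 16.65*λ^2 + 14.472*λ + 4.158 = 0.
Factor: (λ + 4.2)(λ + 1.1)(λ + 1.5)(λ + 0.6) = 0.
Roots: -0.6, -1.1, -1.5, -4.2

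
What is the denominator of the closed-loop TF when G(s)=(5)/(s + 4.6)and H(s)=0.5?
Characteristic poly = G_den * H_den + G_num * H_num = (s + 4.6) + (2.5) = s + 7.1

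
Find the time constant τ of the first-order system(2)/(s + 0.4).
First-order system: τ = -1/pole. Pole = -0.4. τ = -1/(-0.4) = 2.5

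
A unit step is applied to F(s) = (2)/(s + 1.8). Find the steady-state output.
FVT: lim_{t→∞} y(t) = lim_{s→0} s*Y(s) where Y(s) = F(s)/s.
= lim_{s→0} F(s) = F(0) = num(0)/den(0) = 2/1.8 = 1.111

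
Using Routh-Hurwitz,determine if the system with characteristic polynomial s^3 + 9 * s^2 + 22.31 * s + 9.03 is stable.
Routh array:
s^3: [1, 22.31]; s^2: [9, 9.03]; s^1: [21.3067]; s^0: [9.03]
First column: [1, 9, 21.3067, 9.03]. Sign changes = 0.
Yes, stable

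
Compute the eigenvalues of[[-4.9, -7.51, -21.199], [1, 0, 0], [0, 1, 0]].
Eigenvalues solve det(λI - A) = 0.
Characteristic polynomial: λ^3 + 4.9*λ^2 + 7.51*λ + 21.199 = 0.
Factor: (λ + 4.3)(λ^2 + 0.6*λ + 4.93) = 0.
Roots: -0.3 + 2.2j, -0.3 - 2.2j, -4.3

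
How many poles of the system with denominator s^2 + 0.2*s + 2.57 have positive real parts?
Poles: -0.1 + 1.6j, -0.1 - 1.6j. RHP poles (Re>0): 0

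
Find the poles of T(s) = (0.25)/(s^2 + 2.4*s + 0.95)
Set denominator = 0: s^2 + 2.4*s + 0.95 = (s + 1.9)(s + 0.5) = 0 → Poles: -0.5, -1.9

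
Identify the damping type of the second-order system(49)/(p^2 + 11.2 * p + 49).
Standard form: ωn²/(p²+2ζωn·p+ωn²) gives ωn=7, ζ=0.8.
Underdamped (ζ = 0.8 < 1)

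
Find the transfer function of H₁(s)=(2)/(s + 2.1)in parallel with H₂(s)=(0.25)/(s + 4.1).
Parallel: H = H₁ + H₂ = (n₁·d₂ + n₂·d₁)/(d₁·d₂).
n₁·d₂ = 2*s + 8.2. n₂·d₁ = 0.25*s + 0.525. Sum = 2.25*s + 8.725. d₁·d₂ = s^2 + 6.2*s + 8.61.
H(s) = (2.25*s + 8.725)/(s^2 + 6.2*s + 8.61)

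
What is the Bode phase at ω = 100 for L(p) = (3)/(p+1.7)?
Substitute p = j*100: L(j100) = 0.000509853 - 0.0299913j.
∠L(j100) = atan2(Im, Re) = atan2(-0.0299913, 0.000509853) = -89.03°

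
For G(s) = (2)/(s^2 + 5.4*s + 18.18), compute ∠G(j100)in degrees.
Substitute s = j*100: G(j100) = -0.00019978 - 1.08077e-05j.
∠G(j100) = atan2(Im, Re) = atan2(-1.08077e-05, -0.00019978) = -176.90°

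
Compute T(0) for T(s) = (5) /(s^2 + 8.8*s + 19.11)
DC gain = T(0) = num(0)/den(0) = 5/19.11 = 0.2616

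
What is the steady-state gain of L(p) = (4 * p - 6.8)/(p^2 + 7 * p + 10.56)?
DC gain = L(0) = num(0)/den(0) = -6.8/10.56 = -0.6439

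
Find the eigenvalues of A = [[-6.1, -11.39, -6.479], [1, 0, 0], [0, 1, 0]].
Eigenvalues solve det(λI - A) = 0.
Characteristic polynomial: λ^3 + 6.1*λ^2 + 11.39*λ + 6.479 = 0.
Factor: (λ + 3.1)(λ + 1.9)(λ + 1.1) = 0.
Roots: -1.1, -1.9, -3.1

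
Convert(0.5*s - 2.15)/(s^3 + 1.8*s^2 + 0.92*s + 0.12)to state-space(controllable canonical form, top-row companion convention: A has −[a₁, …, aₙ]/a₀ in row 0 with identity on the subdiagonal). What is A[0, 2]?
Reachable canonical form for den = s^3 + 1.8*s^2 + 0.92*s + 0.12: top row of A = -[a₁,a₂,...,aₙ]/a₀, ones on the subdiagonal, zeros elsewhere.
A = [[-1.8, -0.92, -0.12], [1, 0, 0], [0, 1, 0]].
A[0,2] = -0.12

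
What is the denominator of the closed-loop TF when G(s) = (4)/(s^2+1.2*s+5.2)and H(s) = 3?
Characteristic poly = G_den * H_den + G_num * H_num = (s^2 + 1.2*s + 5.2) + (12) = s^2 + 1.2*s + 17.2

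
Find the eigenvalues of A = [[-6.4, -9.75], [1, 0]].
Eigenvalues solve det(λI - A) = 0.
Characteristic polynomial: λ^2 + 6.4*λ + 9.75 = 0.
Factor: (λ + 3.9)(λ + 2.5) = 0.
Roots: -2.5, -3.9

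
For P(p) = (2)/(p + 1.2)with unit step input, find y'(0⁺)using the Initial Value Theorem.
IVT: y'(0⁺) = lim_{p→∞} p²·Y(p) = lim_{p→∞} p·P(p).
deg(num) = 0, deg(den) = 1, relative degree = 1, so p·P(p) → (leading num)/(leading den) = 2/1 = 2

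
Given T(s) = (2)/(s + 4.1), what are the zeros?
Numerator is a nonzero constant (2) → Zeros: none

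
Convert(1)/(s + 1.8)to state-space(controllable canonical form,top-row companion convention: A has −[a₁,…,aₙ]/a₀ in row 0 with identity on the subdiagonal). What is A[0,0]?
Reachable canonical form for den = s + 1.8: top row of A = -[a₁,a₂,...,aₙ]/a₀, ones on the subdiagonal, zeros elsewhere.
A = [[-1.8]].
A[0,0] = -1.8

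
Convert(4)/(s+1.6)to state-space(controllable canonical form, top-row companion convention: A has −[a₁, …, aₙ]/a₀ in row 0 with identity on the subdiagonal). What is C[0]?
Reachable canonical form: C = numerator coefficients (right-aligned, zero-padded to length n).
num = 4, C = [[4]].
C[0] = 4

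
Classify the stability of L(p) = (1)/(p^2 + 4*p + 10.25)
Denominator: p^2 + 4*p + 10.25. Poles: -2 + 2.5j, -2 - 2.5j. Stable (all poles in LHP)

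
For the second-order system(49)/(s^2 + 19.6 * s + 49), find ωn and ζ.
Standard form: ωn²/(s²+2ζωn·s+ωn²).
const=49=ωn² → ωn=7, s coeff=19.6=2ζωn → ζ=1.4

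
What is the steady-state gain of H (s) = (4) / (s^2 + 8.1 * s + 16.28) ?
DC gain = H(0) = num(0)/den(0) = 4/16.28 = 0.2457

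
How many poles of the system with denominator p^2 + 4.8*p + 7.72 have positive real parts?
Poles: -2.4 + 1.4j, -2.4 - 1.4j. RHP poles (Re>0): 0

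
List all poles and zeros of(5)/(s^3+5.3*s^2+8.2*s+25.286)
Set denominator = 0: s^3 + 5.3*s^2 + 8.2*s + 25.286 = (s + 4.7)(s^2 + 0.6*s + 5.38) = 0 → Poles: -0.3 + 2.3j, -0.3 - 2.3j, -4.7
Numerator is a nonzero constant (5) → Zeros: none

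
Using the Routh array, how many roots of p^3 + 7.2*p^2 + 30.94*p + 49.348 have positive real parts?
Routh array:
p^3: [1, 30.94]; p^2: [7.2, 49.348]; p^1: [24.0861]; p^0: [49.348]
First column: [1, 7.2, 24.0861, 49.348]. Sign changes = RHP roots = 0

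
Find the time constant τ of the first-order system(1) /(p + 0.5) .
First-order system: τ = -1/pole. Pole = -0.5. τ = -1/(-0.5) = 2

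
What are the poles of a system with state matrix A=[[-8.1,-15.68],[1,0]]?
Eigenvalues solve det(λI - A) = 0.
Characteristic polynomial: λ^2 + 8.1*λ + 15.68 = 0.
Factor: (λ + 3.2)(λ + 4.9) = 0.
Roots: -3.2, -4.9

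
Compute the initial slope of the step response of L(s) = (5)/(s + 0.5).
IVT: y'(0⁺) = lim_{s→∞} s²·Y(s) = lim_{s→∞} s·L(s).
deg(num) = 0, deg(den) = 1, relative degree = 1, so s·L(s) → (leading num)/(leading den) = 5/1 = 5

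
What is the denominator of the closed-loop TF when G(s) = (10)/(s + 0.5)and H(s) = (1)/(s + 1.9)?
Characteristic poly = G_den * H_den + G_num * H_num = (s^2 + 2.4*s + 0.95) + (10) = s^2 + 2.4*s + 10.95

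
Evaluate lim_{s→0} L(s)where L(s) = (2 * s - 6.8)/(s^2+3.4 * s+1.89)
DC gain = L(0) = num(0)/den(0) = -6.8/1.89 = -3.598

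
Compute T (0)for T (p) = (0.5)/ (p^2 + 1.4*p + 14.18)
DC gain = T(0) = num(0)/den(0) = 0.5/14.18 = 0.03526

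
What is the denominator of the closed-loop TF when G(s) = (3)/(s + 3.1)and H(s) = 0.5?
Characteristic poly = G_den * H_den + G_num * H_num = (s + 3.1) + (1.5) = s + 4.6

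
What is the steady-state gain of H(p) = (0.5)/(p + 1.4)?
DC gain = H(0) = num(0)/den(0) = 0.5/1.4 = 0.3571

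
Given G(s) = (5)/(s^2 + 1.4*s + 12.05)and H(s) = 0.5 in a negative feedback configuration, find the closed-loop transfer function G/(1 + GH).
Closed-loop T = G/(1+GH).
Numerator: G_num * H_den = 5.
Denominator: G_den * H_den + G_num * H_num = (s^2 + 1.4*s + 12.05) + (2.5) = s^2 + 1.4*s + 14.55.
T(s) = (5)/(s^2 + 1.4*s + 14.55)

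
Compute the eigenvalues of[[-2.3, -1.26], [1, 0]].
Eigenvalues solve det(λI - A) = 0.
Characteristic polynomial: λ^2 + 2.3*λ + 1.26 = 0.
Factor: (λ + 1.4)(λ + 0.9) = 0.
Roots: -0.9, -1.4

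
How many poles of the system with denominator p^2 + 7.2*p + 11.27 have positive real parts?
p^2 + 7.2*p + 11.27 = (p + 4.9)(p + 2.3). Poles: -2.3, -4.9. RHP poles (Re>0): 0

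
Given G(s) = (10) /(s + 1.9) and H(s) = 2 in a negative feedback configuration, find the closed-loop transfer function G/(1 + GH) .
Closed-loop T = G/(1+GH).
Numerator: G_num * H_den = 10.
Denominator: G_den * H_den + G_num * H_num = (s + 1.9) + (20) = s + 21.9.
T(s) = (10)/(s + 21.9)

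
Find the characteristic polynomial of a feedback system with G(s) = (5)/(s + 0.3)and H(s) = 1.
Characteristic poly = G_den * H_den + G_num * H_num = (s + 0.3) + (5) = s + 5.3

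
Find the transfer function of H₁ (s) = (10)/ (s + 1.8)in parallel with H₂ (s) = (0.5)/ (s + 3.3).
Parallel: H = H₁ + H₂ = (n₁·d₂ + n₂·d₁)/(d₁·d₂).
n₁·d₂ = 10*s + 33. n₂·d₁ = 0.5*s + 0.9. Sum = 10.5*s + 33.9. d₁·d₂ = s^2 + 5.1*s + 5.94.
H(s) = (10.5*s + 33.9)/(s^2 + 5.1*s + 5.94)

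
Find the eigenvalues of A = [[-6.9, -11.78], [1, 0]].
Eigenvalues solve det(λI - A) = 0.
Characteristic polynomial: λ^2 + 6.9*λ + 11.78 = 0.
Factor: (λ + 3.1)(λ + 3.8) = 0.
Roots: -3.1, -3.8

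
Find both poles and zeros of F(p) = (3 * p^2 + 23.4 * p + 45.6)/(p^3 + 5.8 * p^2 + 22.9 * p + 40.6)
Set denominator = 0: p^3 + 5.8*p^2 + 22.9*p + 40.6 = (p + 2.8)(p^2 + 3*p + 14.5) = 0 → Poles: -1.5 + 3.5j, -1.5 - 3.5j, -2.8
Set numerator = 0: 3*p^2 + 23.4*p + 45.6 = 3*(p + 3.8)(p + 4) = 0 → Zeros: -3.8, -4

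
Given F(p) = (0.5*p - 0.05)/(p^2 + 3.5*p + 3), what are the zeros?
Set numerator = 0: 0.5*p - 0.05 = 0 → Zeros: 0.1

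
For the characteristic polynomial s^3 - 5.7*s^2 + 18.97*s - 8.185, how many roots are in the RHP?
s^3 - 5.7*s^2 + 18.97*s - 8.185 = (s - 0.5)(s^2 - 5.2*s + 16.37). Poles: 0.5, 2.6 + 3.1j, 2.6 - 3.1j. RHP poles (Re>0): 3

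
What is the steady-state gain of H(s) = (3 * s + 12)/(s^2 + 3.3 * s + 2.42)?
DC gain = H(0) = num(0)/den(0) = 12/2.42 = 4.959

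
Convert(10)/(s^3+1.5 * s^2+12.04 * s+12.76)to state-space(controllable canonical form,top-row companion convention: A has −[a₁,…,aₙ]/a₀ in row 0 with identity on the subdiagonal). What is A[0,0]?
Reachable canonical form for den = s^3 + 1.5*s^2 + 12.04*s + 12.76: top row of A = -[a₁,a₂,...,aₙ]/a₀, ones on the subdiagonal, zeros elsewhere.
A = [[-1.5, -12.04, -12.76], [1, 0, 0], [0, 1, 0]].
A[0,0] = -1.5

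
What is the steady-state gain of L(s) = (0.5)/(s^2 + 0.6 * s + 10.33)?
DC gain = L(0) = num(0)/den(0) = 0.5/10.33 = 0.0484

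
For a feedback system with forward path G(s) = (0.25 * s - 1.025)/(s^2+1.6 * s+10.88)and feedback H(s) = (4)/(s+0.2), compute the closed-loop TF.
Closed-loop T = G/(1+GH).
Numerator: G_num * H_den = 0.25*s^2 - 0.975*s - 0.205.
Denominator: G_den * H_den + G_num * H_num = (s^3 + 1.8*s^2 + 11.2*s + 2.176) + (s - 4.1) = s^3 + 1.8*s^2 + 12.2*s - 1.924.
T(s) = (0.25*s^2 - 0.975*s - 0.205)/(s^3 + 1.8*s^2 + 12.2*s - 1.924)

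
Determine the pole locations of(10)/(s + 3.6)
Set denominator = 0: s + 3.6 = 0 → Poles: -3.6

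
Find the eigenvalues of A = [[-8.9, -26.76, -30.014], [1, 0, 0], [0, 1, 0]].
Eigenvalues solve det(λI - A) = 0.
Characteristic polynomial: λ^3 + 8.9*λ^2 + 26.76*λ + 30.014 = 0.
Factor: (λ + 4.3)(λ^2 + 4.6*λ + 6.98) = 0.
Roots: -2.3 + 1.3j, -2.3 - 1.3j, -4.3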